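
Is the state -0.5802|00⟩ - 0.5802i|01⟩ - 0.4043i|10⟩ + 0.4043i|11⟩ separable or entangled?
Entangled

Writing the state as a|00⟩ + b|01⟩ + c|10⟩ + d|11⟩, it is a product state iff ad − bc = 0.
Here (a, b, c, d) = (-0.5802, -0.5802i, -0.4043i, 0.4043i): ad − bc = (-0.5802)(0.4043i) − (-0.5802i)(-0.4043i) = (0.2346 - 0.2346i) ≠ 0, so the state is entangled.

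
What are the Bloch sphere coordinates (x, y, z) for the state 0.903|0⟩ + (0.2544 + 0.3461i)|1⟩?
(0.4594, 0.6251, 0.6309)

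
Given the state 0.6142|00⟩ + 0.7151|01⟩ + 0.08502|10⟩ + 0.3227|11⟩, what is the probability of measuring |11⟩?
0.1041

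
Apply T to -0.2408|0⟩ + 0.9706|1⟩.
-0.2408|0⟩ + (0.6863 + 0.6863i)|1⟩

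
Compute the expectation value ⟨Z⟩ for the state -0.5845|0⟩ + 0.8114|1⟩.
-0.3167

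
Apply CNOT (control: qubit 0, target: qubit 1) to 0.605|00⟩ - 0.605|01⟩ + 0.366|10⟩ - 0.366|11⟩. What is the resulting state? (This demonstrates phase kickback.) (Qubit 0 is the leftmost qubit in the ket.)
0.605|00⟩ - 0.605|01⟩ - 0.366|10⟩ + 0.366|11⟩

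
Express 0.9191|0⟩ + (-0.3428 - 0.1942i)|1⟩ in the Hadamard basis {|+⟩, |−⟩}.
(0.4075 - 0.1373i)|+⟩ + (0.8923 + 0.1373i)|−⟩

With |ψ⟩ = α|0⟩ + β|1⟩, the Hadamard-basis coefficients are ⟨+|ψ⟩ = (α + β)/√2 and ⟨−|ψ⟩ = (α − β)/√2.
Here α = 0.9191, β = (-0.3428 - 0.1942i): (α + β)/√2 = (0.4075 - 0.1373i), (α − β)/√2 = (0.8923 + 0.1373i).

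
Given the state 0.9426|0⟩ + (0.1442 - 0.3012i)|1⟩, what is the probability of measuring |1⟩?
0.1115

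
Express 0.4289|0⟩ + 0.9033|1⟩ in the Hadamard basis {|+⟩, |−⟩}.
0.942|+⟩ - 0.3355|−⟩

With |ψ⟩ = α|0⟩ + β|1⟩, the Hadamard-basis coefficients are ⟨+|ψ⟩ = (α + β)/√2 and ⟨−|ψ⟩ = (α − β)/√2.
Here α = 0.4289, β = 0.9033: (α + β)/√2 = 0.942, (α − β)/√2 = -0.3355.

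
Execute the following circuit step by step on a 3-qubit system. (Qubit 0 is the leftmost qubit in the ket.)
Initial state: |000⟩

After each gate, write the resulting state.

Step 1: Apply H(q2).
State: 1/√2|000⟩ + 1/√2|001⟩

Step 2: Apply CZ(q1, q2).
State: 1/√2|000⟩ + 1/√2|001⟩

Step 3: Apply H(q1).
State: 1/2|000⟩ + 1/2|001⟩ + 1/2|010⟩ + 1/2|011⟩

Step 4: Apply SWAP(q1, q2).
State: 1/2|000⟩ + 1/2|001⟩ + 1/2|010⟩ + 1/2|011⟩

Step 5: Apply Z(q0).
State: 1/2|000⟩ + 1/2|001⟩ + 1/2|010⟩ + 1/2|011⟩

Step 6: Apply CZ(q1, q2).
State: 1/2|000⟩ + 1/2|001⟩ + 1/2|010⟩ - 1/2|011⟩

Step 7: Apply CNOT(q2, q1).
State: 1/2|000⟩ - 1/2|001⟩ + 1/2|010⟩ + 1/2|011⟩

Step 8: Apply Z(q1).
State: 1/2|000⟩ - 1/2|001⟩ - 1/2|010⟩ - 1/2|011⟩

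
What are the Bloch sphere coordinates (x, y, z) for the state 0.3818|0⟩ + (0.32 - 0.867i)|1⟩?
(0.2444, -0.662, -0.7083)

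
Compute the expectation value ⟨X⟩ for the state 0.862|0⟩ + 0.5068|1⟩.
0.8737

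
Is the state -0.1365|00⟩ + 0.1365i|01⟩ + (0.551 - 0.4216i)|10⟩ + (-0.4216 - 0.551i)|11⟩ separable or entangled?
Separable

Writing the state as a|00⟩ + b|01⟩ + c|10⟩ + d|11⟩, it is a product state iff ad − bc = 0.
Here (a, b, c, d) = (-0.1365, 0.1365i, (0.551 - 0.4216i), (-0.4216 - 0.551i)): ad − bc = (-0.1365)(-0.4216 - 0.551i) − (0.1365i)(0.551 - 0.4216i) = 0, so the state is separable.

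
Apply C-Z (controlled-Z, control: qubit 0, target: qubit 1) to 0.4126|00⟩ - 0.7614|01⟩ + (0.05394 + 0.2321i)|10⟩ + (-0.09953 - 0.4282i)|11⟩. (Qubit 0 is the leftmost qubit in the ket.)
0.4126|00⟩ - 0.7614|01⟩ + (0.05394 + 0.2321i)|10⟩ + (0.09953 + 0.4282i)|11⟩

C-Z leaves the control-|0⟩ kets |00⟩, |01⟩ unchanged and applies Z to qubit 1 on the control-|1⟩ pair (|10⟩, |11⟩).
Z = [[1, 0], [0, -1]].
With a = amp(|10⟩) = (0.05394 + 0.2321i) and b = amp(|11⟩) = (-0.09953 - 0.4282i):
new amp(|10⟩) = (1)·a = (0.05394 + 0.2321i)
new amp(|11⟩) = (-1)·b = (0.09953 + 0.4282i)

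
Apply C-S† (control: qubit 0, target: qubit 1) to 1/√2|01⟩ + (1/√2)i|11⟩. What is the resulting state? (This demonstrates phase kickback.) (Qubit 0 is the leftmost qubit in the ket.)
1/√2|01⟩ + 1/√2|11⟩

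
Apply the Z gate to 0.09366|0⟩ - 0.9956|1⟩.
0.09366|0⟩ + 0.9956|1⟩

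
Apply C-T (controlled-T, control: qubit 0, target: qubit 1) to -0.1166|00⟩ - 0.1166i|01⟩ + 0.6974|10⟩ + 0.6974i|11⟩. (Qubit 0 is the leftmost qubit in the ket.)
-0.1166|00⟩ - 0.1166i|01⟩ + 0.6974|10⟩ + (-0.4931 + 0.4931i)|11⟩

C-T leaves the control-|0⟩ kets |00⟩, |01⟩ unchanged and applies T to qubit 1 on the control-|1⟩ pair (|10⟩, |11⟩).
T = [[1, 0], [0, (1/√2 + (1/√2)i)]].
With a = amp(|10⟩) = 0.6974 and b = amp(|11⟩) = 0.6974i:
new amp(|10⟩) = (1)·a = 0.6974
new amp(|11⟩) = (1/√2 + (1/√2)i)·b = (-0.4931 + 0.4931i)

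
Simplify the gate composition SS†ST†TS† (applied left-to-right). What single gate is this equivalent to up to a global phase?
I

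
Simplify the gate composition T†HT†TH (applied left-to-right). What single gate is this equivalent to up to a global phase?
T†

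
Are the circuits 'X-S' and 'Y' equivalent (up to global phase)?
No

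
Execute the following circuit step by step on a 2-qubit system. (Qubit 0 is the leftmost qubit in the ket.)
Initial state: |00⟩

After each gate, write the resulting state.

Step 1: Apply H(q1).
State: 1/√2|00⟩ + 1/√2|01⟩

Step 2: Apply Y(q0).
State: (1/√2)i|10⟩ + (1/√2)i|11⟩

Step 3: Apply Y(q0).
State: 1/√2|00⟩ + 1/√2|01⟩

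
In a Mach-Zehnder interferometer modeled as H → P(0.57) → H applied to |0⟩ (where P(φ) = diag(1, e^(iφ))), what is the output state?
(0.921 + 0.2698i)|0⟩ + (0.07905 - 0.2698i)|1⟩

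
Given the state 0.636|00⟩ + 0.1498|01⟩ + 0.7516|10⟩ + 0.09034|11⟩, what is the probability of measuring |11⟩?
0.008161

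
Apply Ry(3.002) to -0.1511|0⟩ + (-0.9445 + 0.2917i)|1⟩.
(0.9317 - 0.291i)|0⟩ + (-0.2166 + 0.02034i)|1⟩

Ry(3.002) = [[cos(θ/2), −sin(θ/2)], [sin(θ/2), cos(θ/2)]]; θ = 3.002, cos(θ/2) ≈ 0.0697397, sin(θ/2) ≈ 0.997565.
With a = amp(|0⟩) = -0.1511 and b = amp(|1⟩) = (-0.9445 + 0.2917i):
new amp(|0⟩) = (0.0697397)·a + (-0.997565)·b = (0.9317 - 0.291i)
new amp(|1⟩) = (0.997565)·a + (0.0697397)·b = (-0.2166 + 0.02034i)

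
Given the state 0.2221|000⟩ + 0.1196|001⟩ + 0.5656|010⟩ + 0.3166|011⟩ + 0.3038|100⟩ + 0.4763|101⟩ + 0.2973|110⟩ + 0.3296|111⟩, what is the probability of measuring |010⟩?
0.3199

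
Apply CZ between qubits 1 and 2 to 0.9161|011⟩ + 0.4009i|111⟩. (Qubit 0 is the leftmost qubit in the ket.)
-0.9161|011⟩ - 0.4009i|111⟩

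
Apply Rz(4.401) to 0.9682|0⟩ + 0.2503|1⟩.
(-0.5702 - 0.7825i)|0⟩ + (-0.1474 + 0.2023i)|1⟩

Rz(4.401) = [[e^(−iθ/2), 0], [0, e^(iθ/2)]] with e^(±iθ/2) = cos(θ/2) ± i·sin(θ/2); θ = 4.401, cos(θ/2) ≈ -0.588905, sin(θ/2) ≈ 0.808202.
With a = amp(|0⟩) = 0.9682 and b = amp(|1⟩) = 0.2503:
new amp(|0⟩) = (-0.588905 - 0.808202i)·a = (-0.5702 - 0.7825i)
new amp(|1⟩) = (-0.588905 + 0.808202i)·b = (-0.1474 + 0.2023i)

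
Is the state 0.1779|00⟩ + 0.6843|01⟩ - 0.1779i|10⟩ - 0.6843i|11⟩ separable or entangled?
Separable

Writing the state as a|00⟩ + b|01⟩ + c|10⟩ + d|11⟩, it is a product state iff ad − bc = 0.
Here (a, b, c, d) = (0.1779, 0.6843, -0.1779i, -0.6843i): ad − bc = (0.1779)(-0.6843i) − (0.6843)(-0.1779i) = 0, so the state is separable.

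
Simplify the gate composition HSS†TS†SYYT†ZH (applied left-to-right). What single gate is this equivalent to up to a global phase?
X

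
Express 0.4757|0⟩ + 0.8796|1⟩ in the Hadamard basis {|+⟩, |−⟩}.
0.9583|+⟩ - 0.2856|−⟩

With |ψ⟩ = α|0⟩ + β|1⟩, the Hadamard-basis coefficients are ⟨+|ψ⟩ = (α + β)/√2 and ⟨−|ψ⟩ = (α − β)/√2.
Here α = 0.4757, β = 0.8796: (α + β)/√2 = 0.9583, (α − β)/√2 = -0.2856.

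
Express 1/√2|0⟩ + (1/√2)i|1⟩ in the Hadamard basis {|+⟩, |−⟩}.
(1/2 + (1/2)i)|+⟩ + (1/2 - (1/2)i)|−⟩

With |ψ⟩ = α|0⟩ + β|1⟩, the Hadamard-basis coefficients are ⟨+|ψ⟩ = (α + β)/√2 and ⟨−|ψ⟩ = (α − β)/√2.
Here α = 1/√2, β = (1/√2)i: (α + β)/√2 = (1/2 + (1/2)i), (α − β)/√2 = (1/2 - (1/2)i).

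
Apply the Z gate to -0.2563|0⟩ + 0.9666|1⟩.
-0.2563|0⟩ - 0.9666|1⟩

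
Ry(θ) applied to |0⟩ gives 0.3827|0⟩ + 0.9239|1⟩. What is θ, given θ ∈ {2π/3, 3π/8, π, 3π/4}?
3π/4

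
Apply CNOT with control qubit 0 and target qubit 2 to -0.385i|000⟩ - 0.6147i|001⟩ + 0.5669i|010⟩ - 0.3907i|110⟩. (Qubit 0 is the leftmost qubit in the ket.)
-0.385i|000⟩ - 0.6147i|001⟩ + 0.5669i|010⟩ - 0.3907i|111⟩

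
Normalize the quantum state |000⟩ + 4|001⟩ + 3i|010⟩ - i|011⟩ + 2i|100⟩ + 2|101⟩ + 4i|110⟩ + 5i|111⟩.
0.1147|000⟩ + 0.4588|001⟩ + 0.3441i|010⟩ - 0.1147i|011⟩ + 0.2294i|100⟩ + 0.2294|101⟩ + 0.4588i|110⟩ + 0.5735i|111⟩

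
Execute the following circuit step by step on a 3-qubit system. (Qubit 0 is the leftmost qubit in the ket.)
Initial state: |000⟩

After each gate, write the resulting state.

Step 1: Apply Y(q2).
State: i|001⟩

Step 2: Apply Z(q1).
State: i|001⟩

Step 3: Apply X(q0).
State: i|101⟩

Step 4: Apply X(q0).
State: i|001⟩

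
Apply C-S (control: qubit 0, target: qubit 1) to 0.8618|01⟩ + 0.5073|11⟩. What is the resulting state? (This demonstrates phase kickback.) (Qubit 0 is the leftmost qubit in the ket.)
0.8618|01⟩ + 0.5073i|11⟩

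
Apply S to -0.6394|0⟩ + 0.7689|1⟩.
-0.6394|0⟩ + 0.7689i|1⟩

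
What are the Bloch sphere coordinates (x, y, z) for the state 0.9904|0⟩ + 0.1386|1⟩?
(0.2745, 0, 0.9617)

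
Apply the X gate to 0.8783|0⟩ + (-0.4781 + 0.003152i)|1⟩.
(-0.4781 + 0.003152i)|0⟩ + 0.8783|1⟩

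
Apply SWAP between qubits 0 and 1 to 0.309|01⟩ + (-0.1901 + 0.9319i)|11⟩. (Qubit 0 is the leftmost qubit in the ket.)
0.309|10⟩ + (-0.1901 + 0.9319i)|11⟩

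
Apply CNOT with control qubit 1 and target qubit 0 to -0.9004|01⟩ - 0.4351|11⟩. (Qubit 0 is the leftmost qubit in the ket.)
-0.4351|01⟩ - 0.9004|11⟩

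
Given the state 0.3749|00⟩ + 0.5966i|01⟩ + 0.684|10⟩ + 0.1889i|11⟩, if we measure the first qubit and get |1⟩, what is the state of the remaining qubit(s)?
0.9639|0⟩ + 0.2662i|1⟩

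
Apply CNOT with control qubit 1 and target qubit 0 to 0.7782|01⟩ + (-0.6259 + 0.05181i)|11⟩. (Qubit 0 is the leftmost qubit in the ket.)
(-0.6259 + 0.05181i)|01⟩ + 0.7782|11⟩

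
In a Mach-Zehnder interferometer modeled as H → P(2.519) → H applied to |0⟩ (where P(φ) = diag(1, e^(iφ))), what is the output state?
(0.09382 + 0.2916i)|0⟩ + (0.9062 - 0.2916i)|1⟩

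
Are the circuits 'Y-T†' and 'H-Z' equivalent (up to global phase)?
No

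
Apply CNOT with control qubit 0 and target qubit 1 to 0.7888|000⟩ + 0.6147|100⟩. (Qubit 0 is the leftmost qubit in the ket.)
0.7888|000⟩ + 0.6147|110⟩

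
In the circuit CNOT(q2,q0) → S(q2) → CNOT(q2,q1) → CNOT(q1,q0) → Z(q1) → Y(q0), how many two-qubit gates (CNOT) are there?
3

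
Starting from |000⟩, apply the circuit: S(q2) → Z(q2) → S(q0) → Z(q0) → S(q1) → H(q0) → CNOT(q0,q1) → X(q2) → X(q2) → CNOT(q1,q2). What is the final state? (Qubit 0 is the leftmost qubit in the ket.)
1/√2|000⟩ + 1/√2|111⟩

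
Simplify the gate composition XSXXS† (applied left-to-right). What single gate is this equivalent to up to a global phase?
X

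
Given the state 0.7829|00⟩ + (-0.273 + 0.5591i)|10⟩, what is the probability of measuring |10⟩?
0.3871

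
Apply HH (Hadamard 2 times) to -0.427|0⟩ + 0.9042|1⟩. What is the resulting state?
-0.427|0⟩ + 0.9042|1⟩

H² = I, so an even number of Hadamards cancels: H^2 = I and the state is unchanged.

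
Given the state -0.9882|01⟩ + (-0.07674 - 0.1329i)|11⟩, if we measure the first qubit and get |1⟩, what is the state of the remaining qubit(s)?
(-0.5 - 0.866i)|1⟩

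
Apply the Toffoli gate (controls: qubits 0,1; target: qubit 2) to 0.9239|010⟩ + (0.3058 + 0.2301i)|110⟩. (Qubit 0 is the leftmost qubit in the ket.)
0.9239|010⟩ + (0.3058 + 0.2301i)|111⟩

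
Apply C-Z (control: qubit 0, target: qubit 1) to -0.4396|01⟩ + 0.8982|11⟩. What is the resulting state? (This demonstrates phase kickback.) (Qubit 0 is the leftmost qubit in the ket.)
-0.4396|01⟩ - 0.8982|11⟩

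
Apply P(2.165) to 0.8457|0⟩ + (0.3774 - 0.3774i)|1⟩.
0.8457|0⟩ + (0.1014 + 0.524i)|1⟩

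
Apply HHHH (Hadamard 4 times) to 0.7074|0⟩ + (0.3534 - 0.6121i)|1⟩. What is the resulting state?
0.7074|0⟩ + (0.3534 - 0.6121i)|1⟩

H² = I, so an even number of Hadamards cancels: H^4 = I and the state is unchanged.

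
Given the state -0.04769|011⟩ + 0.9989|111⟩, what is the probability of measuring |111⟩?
0.9978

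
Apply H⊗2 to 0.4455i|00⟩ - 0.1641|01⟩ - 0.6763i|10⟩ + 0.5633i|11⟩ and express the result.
(-0.08205 + 0.1663i)|00⟩ + (0.08205 - 0.3971i)|01⟩ + (-0.08205 + 0.2793i)|10⟩ + (0.08205 + 0.8426i)|11⟩

H⊗2 gives amp(|y⟩) = (1/2) Σ_x (−1)^(x·y) amp(|x⟩), where x·y is the number of positions in which both x and y have a 1.
|00⟩: (0.4455i - 0.1641 - 0.6763i + 0.5633i)/2 = (-0.08205 + 0.1663i)
|01⟩: (0.4455i + 0.1641 - 0.6763i - 0.5633i)/2 = (0.08205 - 0.3971i)
|10⟩: (0.4455i - 0.1641 + 0.6763i - 0.5633i)/2 = (-0.08205 + 0.2793i)
|11⟩: (0.4455i + 0.1641 + 0.6763i + 0.5633i)/2 = (0.08205 + 0.8426i)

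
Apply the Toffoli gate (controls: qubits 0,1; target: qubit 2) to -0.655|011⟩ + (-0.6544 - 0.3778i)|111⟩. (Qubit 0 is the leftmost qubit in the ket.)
-0.655|011⟩ + (-0.6544 - 0.3778i)|110⟩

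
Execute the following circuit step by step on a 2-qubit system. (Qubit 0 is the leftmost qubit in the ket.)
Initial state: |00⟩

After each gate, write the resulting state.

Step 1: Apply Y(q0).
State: i|10⟩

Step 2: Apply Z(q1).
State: i|10⟩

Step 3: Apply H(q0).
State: (1/√2)i|00⟩ - (1/√2)i|10⟩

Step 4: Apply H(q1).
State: (1/2)i|00⟩ + (1/2)i|01⟩ - (1/2)i|10⟩ - (1/2)i|11⟩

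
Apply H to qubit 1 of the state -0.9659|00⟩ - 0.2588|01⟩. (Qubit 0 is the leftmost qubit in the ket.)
-0.866|00⟩ - 0.5|01⟩

H on qubit 1 mixes each pair of kets that differ only in qubit 1: amplitudes (a, b) of (|…0…⟩, |…1…⟩) become ((a + b)/√2, (a − b)/√2). Kets absent from the input have amplitude 0.
(|00⟩, |01⟩): (a, b) = (-0.9659, -0.2588) → (-0.866, -0.5)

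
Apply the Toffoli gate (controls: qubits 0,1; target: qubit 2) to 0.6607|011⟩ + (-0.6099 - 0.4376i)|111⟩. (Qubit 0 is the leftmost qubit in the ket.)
0.6607|011⟩ + (-0.6099 - 0.4376i)|110⟩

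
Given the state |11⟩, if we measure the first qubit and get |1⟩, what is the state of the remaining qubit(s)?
|1⟩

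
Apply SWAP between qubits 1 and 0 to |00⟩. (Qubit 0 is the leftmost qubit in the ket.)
|00⟩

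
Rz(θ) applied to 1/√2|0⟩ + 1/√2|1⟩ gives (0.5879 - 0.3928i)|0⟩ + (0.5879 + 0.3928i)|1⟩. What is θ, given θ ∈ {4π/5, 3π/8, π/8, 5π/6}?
3π/8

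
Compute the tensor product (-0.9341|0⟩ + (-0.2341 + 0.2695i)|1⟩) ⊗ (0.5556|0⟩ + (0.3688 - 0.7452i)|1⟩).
-0.519|00⟩ + (-0.3445 + 0.6961i)|01⟩ + (-0.1301 + 0.1497i)|10⟩ + (0.1145 + 0.2738i)|11⟩

amp(|b₁b₂…⟩) = product of the factor amplitudes for bits b₁, b₂, …; only kets whose every factor amplitude is nonzero survive.
|00⟩: (-0.9341)(0.5556) = -0.519
|01⟩: (-0.9341)(0.3688 - 0.7452i) = (-0.3445 + 0.6961i)
|10⟩: (-0.2341 + 0.2695i)(0.5556) = (-0.1301 + 0.1497i)
|11⟩: (-0.2341 + 0.2695i)(0.3688 - 0.7452i) = (0.1145 + 0.2738i)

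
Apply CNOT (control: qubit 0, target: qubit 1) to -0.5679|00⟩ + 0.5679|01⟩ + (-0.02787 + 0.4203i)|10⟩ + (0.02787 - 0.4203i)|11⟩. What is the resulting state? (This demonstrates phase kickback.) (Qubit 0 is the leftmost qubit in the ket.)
-0.5679|00⟩ + 0.5679|01⟩ + (0.02787 - 0.4203i)|10⟩ + (-0.02787 + 0.4203i)|11⟩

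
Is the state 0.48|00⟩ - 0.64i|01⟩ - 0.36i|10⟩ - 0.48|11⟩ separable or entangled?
Separable

Writing the state as a|00⟩ + b|01⟩ + c|10⟩ + d|11⟩, it is a product state iff ad − bc = 0.
Here (a, b, c, d) = (0.48, -0.64i, -0.36i, -0.48): ad − bc = (0.48)(-0.48) − (-0.64i)(-0.36i) = 0, so the state is separable.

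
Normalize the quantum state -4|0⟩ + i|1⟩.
-0.9701|0⟩ + 0.2425i|1⟩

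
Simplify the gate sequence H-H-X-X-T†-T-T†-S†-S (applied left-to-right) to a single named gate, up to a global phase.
T†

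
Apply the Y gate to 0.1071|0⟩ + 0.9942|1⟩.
-0.9942i|0⟩ + 0.1071i|1⟩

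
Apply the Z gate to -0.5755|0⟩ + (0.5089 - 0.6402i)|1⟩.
-0.5755|0⟩ + (-0.5089 + 0.6402i)|1⟩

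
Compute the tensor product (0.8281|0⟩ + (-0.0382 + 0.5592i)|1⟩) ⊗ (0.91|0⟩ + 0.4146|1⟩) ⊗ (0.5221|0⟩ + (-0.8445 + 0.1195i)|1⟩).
0.3934|000⟩ + (-0.6364 + 0.09005i)|001⟩ + 0.1793|010⟩ + (-0.2899 + 0.04103i)|011⟩ + (-0.01815 + 0.2657i)|100⟩ + (-0.03145 - 0.4339i)|101⟩ + (-0.008269 + 0.121i)|110⟩ + (-0.01433 - 0.1977i)|111⟩

amp(|b₁b₂…⟩) = product of the factor amplitudes for bits b₁, b₂, …; only kets whose every factor amplitude is nonzero survive.
|000⟩: (0.8281)(0.91)(0.5221) = 0.3934
|001⟩: (0.8281)(0.91)(-0.8445 + 0.1195i) = (-0.6364 + 0.09005i)
|010⟩: (0.8281)(0.4146)(0.5221) = 0.1793
|011⟩: (0.8281)(0.4146)(-0.8445 + 0.1195i) = (-0.2899 + 0.04103i)
|100⟩: (-0.0382 + 0.5592i)(0.91)(0.5221) = (-0.01815 + 0.2657i)
|101⟩: (-0.0382 + 0.5592i)(0.91)(-0.8445 + 0.1195i) = (-0.03145 - 0.4339i)
|110⟩: (-0.0382 + 0.5592i)(0.4146)(0.5221) = (-0.008269 + 0.121i)
|111⟩: (-0.0382 + 0.5592i)(0.4146)(-0.8445 + 0.1195i) = (-0.01433 - 0.1977i)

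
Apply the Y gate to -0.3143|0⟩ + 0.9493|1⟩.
-0.9493i|0⟩ - 0.3143i|1⟩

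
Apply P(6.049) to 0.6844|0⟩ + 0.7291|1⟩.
0.6844|0⟩ + (0.7092 - 0.1692i)|1⟩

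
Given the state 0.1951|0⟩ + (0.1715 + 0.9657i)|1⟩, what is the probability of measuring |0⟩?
0.03806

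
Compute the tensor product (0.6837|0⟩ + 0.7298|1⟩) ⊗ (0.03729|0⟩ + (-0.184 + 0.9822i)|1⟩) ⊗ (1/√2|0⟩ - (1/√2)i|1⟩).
0.01803|000⟩ - 0.01803i|001⟩ + (-0.08895 + 0.4748i)|010⟩ + (0.4748 + 0.08895i)|011⟩ + 0.01924|100⟩ - 0.01924i|101⟩ + (-0.09495 + 0.5069i)|110⟩ + (0.5069 + 0.09495i)|111⟩

amp(|b₁b₂…⟩) = product of the factor amplitudes for bits b₁, b₂, …; only kets whose every factor amplitude is nonzero survive.
|000⟩: (0.6837)(0.03729)(1/√2) = 0.01803
|001⟩: (0.6837)(0.03729)(-(1/√2)i) = -0.01803i
|010⟩: (0.6837)(-0.184 + 0.9822i)(1/√2) = (-0.08895 + 0.4748i)
|011⟩: (0.6837)(-0.184 + 0.9822i)(-(1/√2)i) = (0.4748 + 0.08895i)
|100⟩: (0.7298)(0.03729)(1/√2) = 0.01924
|101⟩: (0.7298)(0.03729)(-(1/√2)i) = -0.01924i
|110⟩: (0.7298)(-0.184 + 0.9822i)(1/√2) = (-0.09495 + 0.5069i)
|111⟩: (0.7298)(-0.184 + 0.9822i)(-(1/√2)i) = (0.5069 + 0.09495i)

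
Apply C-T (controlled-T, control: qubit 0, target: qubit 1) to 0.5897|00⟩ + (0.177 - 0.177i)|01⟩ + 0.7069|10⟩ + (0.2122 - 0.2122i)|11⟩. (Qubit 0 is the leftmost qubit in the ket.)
0.5897|00⟩ + (0.177 - 0.177i)|01⟩ + 0.7069|10⟩ + 0.3001|11⟩

C-T leaves the control-|0⟩ kets |00⟩, |01⟩ unchanged and applies T to qubit 1 on the control-|1⟩ pair (|10⟩, |11⟩).
T = [[1, 0], [0, (1/√2 + (1/√2)i)]].
With a = amp(|10⟩) = 0.7069 and b = amp(|11⟩) = (0.2122 - 0.2122i):
new amp(|10⟩) = (1)·a = 0.7069
new amp(|11⟩) = (1/√2 + (1/√2)i)·b = 0.3001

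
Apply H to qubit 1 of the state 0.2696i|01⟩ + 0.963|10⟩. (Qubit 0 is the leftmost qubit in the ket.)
0.1906i|00⟩ - 0.1906i|01⟩ + 0.6809|10⟩ + 0.6809|11⟩

H on qubit 1 mixes each pair of kets that differ only in qubit 1: amplitudes (a, b) of (|…0…⟩, |…1…⟩) become ((a + b)/√2, (a − b)/√2). Kets absent from the input have amplitude 0.
(|00⟩, |01⟩): (a, b) = (0, 0.2696i) → (0.1906i, -0.1906i)
(|10⟩, |11⟩): (a, b) = (0.963, 0) → (0.6809, 0.6809)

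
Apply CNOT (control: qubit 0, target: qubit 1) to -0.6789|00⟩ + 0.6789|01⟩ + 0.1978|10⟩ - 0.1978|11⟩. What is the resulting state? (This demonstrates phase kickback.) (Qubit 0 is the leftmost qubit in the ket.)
-0.6789|00⟩ + 0.6789|01⟩ - 0.1978|10⟩ + 0.1978|11⟩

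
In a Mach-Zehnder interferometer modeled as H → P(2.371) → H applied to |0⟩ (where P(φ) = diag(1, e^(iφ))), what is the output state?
(0.1413 + 0.3483i)|0⟩ + (0.8587 - 0.3483i)|1⟩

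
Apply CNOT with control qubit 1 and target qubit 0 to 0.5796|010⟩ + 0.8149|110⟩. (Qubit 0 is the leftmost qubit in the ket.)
0.8149|010⟩ + 0.5796|110⟩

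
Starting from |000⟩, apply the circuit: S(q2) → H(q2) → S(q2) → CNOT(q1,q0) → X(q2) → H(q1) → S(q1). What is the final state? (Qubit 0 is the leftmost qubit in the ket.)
(1/2)i|000⟩ + 1/2|001⟩ - 1/2|010⟩ + (1/2)i|011⟩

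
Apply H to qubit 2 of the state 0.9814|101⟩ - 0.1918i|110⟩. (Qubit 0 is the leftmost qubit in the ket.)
0.694|100⟩ - 0.694|101⟩ - 0.1356i|110⟩ - 0.1356i|111⟩

H on qubit 2 mixes each pair of kets that differ only in qubit 2: amplitudes (a, b) of (|…0…⟩, |…1…⟩) become ((a + b)/√2, (a − b)/√2). Kets absent from the input have amplitude 0.
(|100⟩, |101⟩): (a, b) = (0, 0.9814) → (0.694, -0.694)
(|110⟩, |111⟩): (a, b) = (-0.1918i, 0) → (-0.1356i, -0.1356i)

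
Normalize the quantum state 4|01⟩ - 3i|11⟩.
0.8|01⟩ - 0.6i|11⟩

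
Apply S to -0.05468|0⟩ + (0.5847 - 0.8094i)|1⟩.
-0.05468|0⟩ + (0.8094 + 0.5847i)|1⟩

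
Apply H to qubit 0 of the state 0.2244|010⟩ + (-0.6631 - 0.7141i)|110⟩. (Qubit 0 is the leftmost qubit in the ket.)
(-0.3102 - 0.5049i)|010⟩ + (0.6276 + 0.5049i)|110⟩

H on qubit 0 mixes each pair of kets that differ only in qubit 0: amplitudes (a, b) of (|…0…⟩, |…1…⟩) become ((a + b)/√2, (a − b)/√2). Kets absent from the input have amplitude 0.
(|010⟩, |110⟩): (a, b) = (0.2244, (-0.6631 - 0.7141i)) → ((-0.3102 - 0.5049i), (0.6276 + 0.5049i))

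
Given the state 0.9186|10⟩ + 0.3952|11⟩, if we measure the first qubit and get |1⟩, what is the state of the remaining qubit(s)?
0.9186|0⟩ + 0.3952|1⟩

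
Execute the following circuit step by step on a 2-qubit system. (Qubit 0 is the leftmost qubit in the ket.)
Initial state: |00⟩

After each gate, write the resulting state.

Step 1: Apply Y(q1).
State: i|01⟩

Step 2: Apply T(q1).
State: (-1/√2 + (1/√2)i)|01⟩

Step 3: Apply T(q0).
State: (-1/√2 + (1/√2)i)|01⟩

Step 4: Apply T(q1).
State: -|01⟩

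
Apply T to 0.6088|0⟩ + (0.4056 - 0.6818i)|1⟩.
0.6088|0⟩ + (0.7689 - 0.1953i)|1⟩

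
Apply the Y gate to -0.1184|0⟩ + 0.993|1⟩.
-0.993i|0⟩ - 0.1184i|1⟩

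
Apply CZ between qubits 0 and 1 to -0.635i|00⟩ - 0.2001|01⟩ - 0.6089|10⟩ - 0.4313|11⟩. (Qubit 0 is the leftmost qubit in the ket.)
-0.635i|00⟩ - 0.2001|01⟩ - 0.6089|10⟩ + 0.4313|11⟩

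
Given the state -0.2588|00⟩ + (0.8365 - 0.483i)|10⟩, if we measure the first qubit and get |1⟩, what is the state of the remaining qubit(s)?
(0.866 - 0.5i)|0⟩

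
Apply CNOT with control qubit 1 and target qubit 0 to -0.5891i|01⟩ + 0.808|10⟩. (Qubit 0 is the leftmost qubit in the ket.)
0.808|10⟩ - 0.5891i|11⟩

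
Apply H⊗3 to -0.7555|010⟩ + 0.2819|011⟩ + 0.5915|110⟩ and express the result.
0.04168|000⟩ - 0.1576|001⟩ - 0.04168|010⟩ + 0.1576|011⟩ - 0.3766|100⟩ - 0.5759|101⟩ + 0.3766|110⟩ + 0.5759|111⟩

H⊗3 gives amp(|y⟩) = (1/2√2) Σ_x (−1)^(x·y) amp(|x⟩), where x·y is the number of positions in which both x and y have a 1.
|000⟩: (-0.7555 + 0.2819 + 0.5915)/(2√2) = 0.04168
|001⟩: (-0.7555 - 0.2819 + 0.5915)/(2√2) = -0.1576
|010⟩: (0.7555 - 0.2819 - 0.5915)/(2√2) = -0.04168
|011⟩: (0.7555 + 0.2819 - 0.5915)/(2√2) = 0.1576
|100⟩: (-0.7555 + 0.2819 - 0.5915)/(2√2) = -0.3766
|101⟩: (-0.7555 - 0.2819 - 0.5915)/(2√2) = -0.5759
|110⟩: (0.7555 - 0.2819 + 0.5915)/(2√2) = 0.3766
|111⟩: (0.7555 + 0.2819 + 0.5915)/(2√2) = 0.5759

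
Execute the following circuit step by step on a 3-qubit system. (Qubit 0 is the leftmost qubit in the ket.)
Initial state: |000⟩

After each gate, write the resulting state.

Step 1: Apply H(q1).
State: 1/√2|000⟩ + 1/√2|010⟩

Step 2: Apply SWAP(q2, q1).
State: 1/√2|000⟩ + 1/√2|001⟩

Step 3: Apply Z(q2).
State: 1/√2|000⟩ - 1/√2|001⟩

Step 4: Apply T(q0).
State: 1/√2|000⟩ - 1/√2|001⟩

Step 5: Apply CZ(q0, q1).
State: 1/√2|000⟩ - 1/√2|001⟩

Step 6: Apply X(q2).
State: -1/√2|000⟩ + 1/√2|001⟩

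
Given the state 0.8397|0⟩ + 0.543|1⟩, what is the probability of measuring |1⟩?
0.2948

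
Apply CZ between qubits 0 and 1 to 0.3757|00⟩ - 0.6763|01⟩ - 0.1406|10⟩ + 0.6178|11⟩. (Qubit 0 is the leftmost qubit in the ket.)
0.3757|00⟩ - 0.6763|01⟩ - 0.1406|10⟩ - 0.6178|11⟩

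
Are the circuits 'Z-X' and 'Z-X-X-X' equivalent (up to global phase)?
Yes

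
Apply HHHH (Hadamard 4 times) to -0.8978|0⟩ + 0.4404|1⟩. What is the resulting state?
-0.8978|0⟩ + 0.4404|1⟩

H² = I, so an even number of Hadamards cancels: H^4 = I and the state is unchanged.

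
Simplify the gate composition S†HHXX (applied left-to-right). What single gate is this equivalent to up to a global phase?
S†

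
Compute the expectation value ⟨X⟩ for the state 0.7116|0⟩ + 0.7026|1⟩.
0.9999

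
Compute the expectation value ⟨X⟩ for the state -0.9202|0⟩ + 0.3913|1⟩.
-0.7201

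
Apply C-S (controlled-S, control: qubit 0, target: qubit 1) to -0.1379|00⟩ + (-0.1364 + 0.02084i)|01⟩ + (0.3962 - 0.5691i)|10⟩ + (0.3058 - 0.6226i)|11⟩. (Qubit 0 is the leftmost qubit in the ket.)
-0.1379|00⟩ + (-0.1364 + 0.02084i)|01⟩ + (0.3962 - 0.5691i)|10⟩ + (0.6226 + 0.3058i)|11⟩

C-S leaves the control-|0⟩ kets |00⟩, |01⟩ unchanged and applies S to qubit 1 on the control-|1⟩ pair (|10⟩, |11⟩).
S = [[1, 0], [0, i]].
With a = amp(|10⟩) = (0.3962 - 0.5691i) and b = amp(|11⟩) = (0.3058 - 0.6226i):
new amp(|10⟩) = (1)·a = (0.3962 - 0.5691i)
new amp(|11⟩) = (i)·b = (0.6226 + 0.3058i)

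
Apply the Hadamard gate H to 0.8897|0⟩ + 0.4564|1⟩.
0.9518|0⟩ + 0.3064|1⟩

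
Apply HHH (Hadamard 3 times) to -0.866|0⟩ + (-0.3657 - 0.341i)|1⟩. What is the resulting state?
(-0.8709 - 0.2411i)|0⟩ + (-0.3538 + 0.2411i)|1⟩

H² = I, so H^3 = H: a single Hadamard. With (a, b) = (-0.866, (-0.3657 - 0.341i)), H gives ((a + b)/√2, (a − b)/√2) = ((-0.8709 - 0.2411i), (-0.3538 + 0.2411i)).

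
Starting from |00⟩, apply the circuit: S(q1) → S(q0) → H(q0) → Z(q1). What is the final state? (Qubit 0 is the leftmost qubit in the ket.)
1/√2|00⟩ + 1/√2|10⟩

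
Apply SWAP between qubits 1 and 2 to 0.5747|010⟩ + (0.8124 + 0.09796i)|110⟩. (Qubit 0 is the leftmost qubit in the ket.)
0.5747|001⟩ + (0.8124 + 0.09796i)|101⟩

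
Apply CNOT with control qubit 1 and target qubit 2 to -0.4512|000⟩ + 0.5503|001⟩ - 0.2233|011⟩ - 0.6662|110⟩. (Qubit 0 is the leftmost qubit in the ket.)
-0.4512|000⟩ + 0.5503|001⟩ - 0.2233|010⟩ - 0.6662|111⟩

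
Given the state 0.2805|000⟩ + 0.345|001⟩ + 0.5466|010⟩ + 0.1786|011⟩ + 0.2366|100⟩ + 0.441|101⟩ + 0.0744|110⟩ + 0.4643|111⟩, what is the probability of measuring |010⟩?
0.2988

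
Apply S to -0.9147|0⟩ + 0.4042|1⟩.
-0.9147|0⟩ + 0.4042i|1⟩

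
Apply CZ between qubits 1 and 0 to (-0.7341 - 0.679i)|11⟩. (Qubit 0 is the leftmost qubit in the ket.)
(0.7341 + 0.679i)|11⟩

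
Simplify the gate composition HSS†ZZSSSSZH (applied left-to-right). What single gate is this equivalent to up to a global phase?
X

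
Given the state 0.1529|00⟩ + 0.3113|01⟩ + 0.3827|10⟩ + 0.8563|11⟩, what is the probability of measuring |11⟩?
0.7332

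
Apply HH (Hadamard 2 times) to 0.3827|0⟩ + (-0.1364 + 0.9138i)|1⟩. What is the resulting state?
0.3827|0⟩ + (-0.1364 + 0.9138i)|1⟩

H² = I, so an even number of Hadamards cancels: H^2 = I and the state is unchanged.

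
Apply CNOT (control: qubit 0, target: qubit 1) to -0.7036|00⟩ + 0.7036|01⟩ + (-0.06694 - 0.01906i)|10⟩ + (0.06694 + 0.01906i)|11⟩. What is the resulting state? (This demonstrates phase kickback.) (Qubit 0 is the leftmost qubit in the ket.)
-0.7036|00⟩ + 0.7036|01⟩ + (0.06694 + 0.01906i)|10⟩ + (-0.06694 - 0.01906i)|11⟩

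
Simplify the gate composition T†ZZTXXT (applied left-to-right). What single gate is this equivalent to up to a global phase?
T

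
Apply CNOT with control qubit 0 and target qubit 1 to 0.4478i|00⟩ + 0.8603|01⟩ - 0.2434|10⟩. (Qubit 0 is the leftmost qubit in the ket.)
0.4478i|00⟩ + 0.8603|01⟩ - 0.2434|11⟩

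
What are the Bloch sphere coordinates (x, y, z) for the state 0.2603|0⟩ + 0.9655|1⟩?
(0.5026, 0, -0.8644)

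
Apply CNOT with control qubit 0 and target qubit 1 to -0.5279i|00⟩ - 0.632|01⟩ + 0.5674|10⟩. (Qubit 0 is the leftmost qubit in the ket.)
-0.5279i|00⟩ - 0.632|01⟩ + 0.5674|11⟩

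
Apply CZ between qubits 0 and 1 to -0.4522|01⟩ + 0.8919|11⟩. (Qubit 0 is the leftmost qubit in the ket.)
-0.4522|01⟩ - 0.8919|11⟩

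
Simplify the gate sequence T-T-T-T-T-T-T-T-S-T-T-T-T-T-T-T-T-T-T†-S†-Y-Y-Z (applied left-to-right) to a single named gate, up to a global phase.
Z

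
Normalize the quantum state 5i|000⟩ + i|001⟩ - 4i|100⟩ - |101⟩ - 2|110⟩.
0.7293i|000⟩ + 0.1459i|001⟩ - 0.5835i|100⟩ - 0.1459|101⟩ - 0.2917|110⟩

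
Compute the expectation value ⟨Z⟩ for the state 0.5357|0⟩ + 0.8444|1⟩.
-0.426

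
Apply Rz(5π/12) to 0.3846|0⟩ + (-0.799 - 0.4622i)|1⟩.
(0.3051 - 0.2341i)|0⟩ + (-0.3525 - 0.8531i)|1⟩

Rz(5π/12) = [[e^(−iθ/2), 0], [0, e^(iθ/2)]] with e^(±iθ/2) = cos(θ/2) ± i·sin(θ/2); θ = 5π/12, cos(θ/2) ≈ 0.793353, sin(θ/2) ≈ 0.608761.
With a = amp(|0⟩) = 0.3846 and b = amp(|1⟩) = (-0.799 - 0.4622i):
new amp(|0⟩) = (0.793353 - 0.608761i)·a = (0.3051 - 0.2341i)
new amp(|1⟩) = (0.793353 + 0.608761i)·b = (-0.3525 - 0.8531i)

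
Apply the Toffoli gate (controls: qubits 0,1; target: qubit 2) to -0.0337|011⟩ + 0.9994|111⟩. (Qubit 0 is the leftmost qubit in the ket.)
-0.0337|011⟩ + 0.9994|110⟩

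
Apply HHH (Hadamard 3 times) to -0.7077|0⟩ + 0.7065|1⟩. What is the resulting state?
-0.0008485|0⟩ - |1⟩

H² = I, so H^3 = H: a single Hadamard. With (a, b) = (-0.7077, 0.7065), H gives ((a + b)/√2, (a − b)/√2) = (-0.0008485, -1).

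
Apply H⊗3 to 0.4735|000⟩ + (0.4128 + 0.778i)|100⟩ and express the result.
(0.3134 + 0.2751i)|000⟩ + (0.3134 + 0.2751i)|001⟩ + (0.3134 + 0.2751i)|010⟩ + (0.3134 + 0.2751i)|011⟩ + (0.02146 - 0.2751i)|100⟩ + (0.02146 - 0.2751i)|101⟩ + (0.02146 - 0.2751i)|110⟩ + (0.02146 - 0.2751i)|111⟩

H⊗3 gives amp(|y⟩) = (1/2√2) Σ_x (−1)^(x·y) amp(|x⟩), where x·y is the number of positions in which both x and y have a 1.
|000⟩: (0.4735 + (0.4128 + 0.778i))/(2√2) = (0.3134 + 0.2751i)
|001⟩: (0.4735 + (0.4128 + 0.778i))/(2√2) = (0.3134 + 0.2751i)
|010⟩: (0.4735 + (0.4128 + 0.778i))/(2√2) = (0.3134 + 0.2751i)
|011⟩: (0.4735 + (0.4128 + 0.778i))/(2√2) = (0.3134 + 0.2751i)
|100⟩: (0.4735 - (0.4128 + 0.778i))/(2√2) = (0.02146 - 0.2751i)
|101⟩: (0.4735 - (0.4128 + 0.778i))/(2√2) = (0.02146 - 0.2751i)
|110⟩: (0.4735 - (0.4128 + 0.778i))/(2√2) = (0.02146 - 0.2751i)
|111⟩: (0.4735 - (0.4128 + 0.778i))/(2√2) = (0.02146 - 0.2751i)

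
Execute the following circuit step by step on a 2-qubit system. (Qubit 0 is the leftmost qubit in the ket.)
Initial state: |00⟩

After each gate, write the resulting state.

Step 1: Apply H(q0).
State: 1/√2|00⟩ + 1/√2|10⟩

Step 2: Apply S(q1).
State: 1/√2|00⟩ + 1/√2|10⟩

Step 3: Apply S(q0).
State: 1/√2|00⟩ + (1/√2)i|10⟩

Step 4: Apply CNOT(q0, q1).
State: 1/√2|00⟩ + (1/√2)i|11⟩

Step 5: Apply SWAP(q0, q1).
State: 1/√2|00⟩ + (1/√2)i|11⟩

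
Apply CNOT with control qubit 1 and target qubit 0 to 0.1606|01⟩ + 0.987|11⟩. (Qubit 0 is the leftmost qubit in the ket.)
0.987|01⟩ + 0.1606|11⟩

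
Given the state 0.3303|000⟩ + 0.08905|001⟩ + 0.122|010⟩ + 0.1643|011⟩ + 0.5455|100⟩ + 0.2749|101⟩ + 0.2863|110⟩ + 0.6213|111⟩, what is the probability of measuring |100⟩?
0.2976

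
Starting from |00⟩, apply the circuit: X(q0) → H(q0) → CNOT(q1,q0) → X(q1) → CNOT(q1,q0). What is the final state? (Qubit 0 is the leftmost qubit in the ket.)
-1/√2|01⟩ + 1/√2|11⟩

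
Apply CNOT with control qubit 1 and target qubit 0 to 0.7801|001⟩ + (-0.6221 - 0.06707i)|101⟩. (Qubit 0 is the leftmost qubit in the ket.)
0.7801|001⟩ + (-0.6221 - 0.06707i)|101⟩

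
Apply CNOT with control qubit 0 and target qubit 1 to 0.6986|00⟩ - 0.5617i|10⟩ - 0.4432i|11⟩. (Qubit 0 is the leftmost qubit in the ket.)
0.6986|00⟩ - 0.4432i|10⟩ - 0.5617i|11⟩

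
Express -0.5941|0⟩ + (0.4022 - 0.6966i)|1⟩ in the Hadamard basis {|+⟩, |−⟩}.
(-0.1357 - 0.4926i)|+⟩ + (-0.7045 + 0.4926i)|−⟩

With |ψ⟩ = α|0⟩ + β|1⟩, the Hadamard-basis coefficients are ⟨+|ψ⟩ = (α + β)/√2 and ⟨−|ψ⟩ = (α − β)/√2.
Here α = -0.5941, β = (0.4022 - 0.6966i): (α + β)/√2 = (-0.1357 - 0.4926i), (α − β)/√2 = (-0.7045 + 0.4926i).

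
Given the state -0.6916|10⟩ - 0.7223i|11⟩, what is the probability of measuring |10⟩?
0.4783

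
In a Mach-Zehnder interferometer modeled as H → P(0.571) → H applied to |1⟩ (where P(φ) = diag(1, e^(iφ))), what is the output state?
(0.07932 - 0.2702i)|0⟩ + (0.9207 + 0.2702i)|1⟩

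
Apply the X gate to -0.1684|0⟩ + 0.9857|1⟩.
0.9857|0⟩ - 0.1684|1⟩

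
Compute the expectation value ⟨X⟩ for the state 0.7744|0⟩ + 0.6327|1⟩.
0.9799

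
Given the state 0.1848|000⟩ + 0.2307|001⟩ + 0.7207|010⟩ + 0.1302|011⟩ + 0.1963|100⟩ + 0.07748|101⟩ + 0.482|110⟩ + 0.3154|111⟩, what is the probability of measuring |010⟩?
0.5194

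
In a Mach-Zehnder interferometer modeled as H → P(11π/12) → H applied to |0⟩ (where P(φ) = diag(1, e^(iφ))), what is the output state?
(0.01704 + 0.1294i)|0⟩ + (0.983 - 0.1294i)|1⟩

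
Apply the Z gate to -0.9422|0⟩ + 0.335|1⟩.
-0.9422|0⟩ - 0.335|1⟩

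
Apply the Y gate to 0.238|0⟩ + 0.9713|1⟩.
-0.9713i|0⟩ + 0.238i|1⟩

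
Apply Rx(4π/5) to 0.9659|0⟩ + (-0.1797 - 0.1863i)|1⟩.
(0.1213 + 0.1709i)|0⟩ + (-0.05553 - 0.9762i)|1⟩

Rx(4π/5) = [[cos(θ/2), −i·sin(θ/2)], [−i·sin(θ/2), cos(θ/2)]]; θ = 4π/5, cos(θ/2) ≈ 0.309017, sin(θ/2) ≈ 0.951057.
With a = amp(|0⟩) = 0.9659 and b = amp(|1⟩) = (-0.1797 - 0.1863i):
new amp(|0⟩) = (0.309017)·a + (-0.951057i)·b = (0.1213 + 0.1709i)
new amp(|1⟩) = (-0.951057i)·a + (0.309017)·b = (-0.05553 - 0.9762i)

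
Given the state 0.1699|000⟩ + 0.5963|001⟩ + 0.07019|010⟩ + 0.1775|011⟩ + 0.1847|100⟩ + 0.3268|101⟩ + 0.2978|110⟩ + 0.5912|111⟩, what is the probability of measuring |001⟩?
0.3556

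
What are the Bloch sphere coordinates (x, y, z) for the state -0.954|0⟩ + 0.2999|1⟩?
(-0.5722, 0, 0.8202)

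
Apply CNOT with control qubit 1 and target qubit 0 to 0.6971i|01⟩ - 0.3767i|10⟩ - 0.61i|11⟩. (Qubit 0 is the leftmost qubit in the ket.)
-0.61i|01⟩ - 0.3767i|10⟩ + 0.6971i|11⟩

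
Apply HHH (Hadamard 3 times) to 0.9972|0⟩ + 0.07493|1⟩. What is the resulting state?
0.7581|0⟩ + 0.6521|1⟩

H² = I, so H^3 = H: a single Hadamard. With (a, b) = (0.9972, 0.07493), H gives ((a + b)/√2, (a − b)/√2) = (0.7581, 0.6521).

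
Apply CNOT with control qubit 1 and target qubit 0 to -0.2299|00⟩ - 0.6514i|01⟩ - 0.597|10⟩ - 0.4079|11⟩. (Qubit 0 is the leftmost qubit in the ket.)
-0.2299|00⟩ - 0.4079|01⟩ - 0.597|10⟩ - 0.6514i|11⟩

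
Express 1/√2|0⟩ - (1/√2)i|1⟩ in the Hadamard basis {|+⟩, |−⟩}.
(1/2 - (1/2)i)|+⟩ + (1/2 + (1/2)i)|−⟩

With |ψ⟩ = α|0⟩ + β|1⟩, the Hadamard-basis coefficients are ⟨+|ψ⟩ = (α + β)/√2 and ⟨−|ψ⟩ = (α − β)/√2.
Here α = 1/√2, β = -(1/√2)i: (α + β)/√2 = (1/2 - (1/2)i), (α − β)/√2 = (1/2 + (1/2)i).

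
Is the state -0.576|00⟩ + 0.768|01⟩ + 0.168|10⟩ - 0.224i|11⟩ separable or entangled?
Entangled

Writing the state as a|00⟩ + b|01⟩ + c|10⟩ + d|11⟩, it is a product state iff ad − bc = 0.
Here (a, b, c, d) = (-0.576, 0.768, 0.168, -0.224i): ad − bc = (-0.576)(-0.224i) − (0.768)(0.168) = (-0.129 + 0.129i) ≠ 0, so the state is entangled.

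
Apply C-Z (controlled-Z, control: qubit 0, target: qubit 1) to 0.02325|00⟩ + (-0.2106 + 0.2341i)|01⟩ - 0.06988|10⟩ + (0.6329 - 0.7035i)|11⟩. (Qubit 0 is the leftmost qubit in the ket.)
0.02325|00⟩ + (-0.2106 + 0.2341i)|01⟩ - 0.06988|10⟩ + (-0.6329 + 0.7035i)|11⟩

C-Z leaves the control-|0⟩ kets |00⟩, |01⟩ unchanged and applies Z to qubit 1 on the control-|1⟩ pair (|10⟩, |11⟩).
Z = [[1, 0], [0, -1]].
With a = amp(|10⟩) = -0.06988 and b = amp(|11⟩) = (0.6329 - 0.7035i):
new amp(|10⟩) = (1)·a = -0.06988
new amp(|11⟩) = (-1)·b = (-0.6329 + 0.7035i)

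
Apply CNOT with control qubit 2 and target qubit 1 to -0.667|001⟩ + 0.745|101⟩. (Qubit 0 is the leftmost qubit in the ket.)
-0.667|011⟩ + 0.745|111⟩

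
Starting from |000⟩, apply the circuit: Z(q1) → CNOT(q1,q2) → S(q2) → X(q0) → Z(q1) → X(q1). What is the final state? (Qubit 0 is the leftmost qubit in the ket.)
|110⟩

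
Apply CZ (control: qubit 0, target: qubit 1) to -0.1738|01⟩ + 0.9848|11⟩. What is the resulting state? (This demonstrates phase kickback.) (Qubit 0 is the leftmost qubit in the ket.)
-0.1738|01⟩ - 0.9848|11⟩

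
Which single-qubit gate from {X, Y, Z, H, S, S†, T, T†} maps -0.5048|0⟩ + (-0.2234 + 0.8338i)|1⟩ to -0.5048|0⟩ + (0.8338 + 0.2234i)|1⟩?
S†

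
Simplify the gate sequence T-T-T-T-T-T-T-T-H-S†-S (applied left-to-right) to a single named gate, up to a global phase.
H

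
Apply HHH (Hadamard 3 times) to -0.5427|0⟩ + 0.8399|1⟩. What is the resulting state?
0.2102|0⟩ - 0.9776|1⟩

H² = I, so H^3 = H: a single Hadamard. With (a, b) = (-0.5427, 0.8399), H gives ((a + b)/√2, (a − b)/√2) = (0.2102, -0.9776).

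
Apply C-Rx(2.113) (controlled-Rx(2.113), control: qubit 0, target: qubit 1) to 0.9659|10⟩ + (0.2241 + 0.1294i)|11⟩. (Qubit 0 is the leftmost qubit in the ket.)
(0.5878 - 0.1951i)|10⟩ + (0.1102 - 0.7773i)|11⟩

C-Rx(2.113) leaves the control-|0⟩ kets |00⟩, |01⟩ unchanged and applies Rx(2.113) to qubit 1 on the control-|1⟩ pair (|10⟩, |11⟩).
Rx(2.113) = [[cos(θ/2), −i·sin(θ/2)], [−i·sin(θ/2), cos(θ/2)]]; θ = 2.113, cos(θ/2) ≈ 0.491922, sin(θ/2) ≈ 0.870639.
With a = amp(|10⟩) = 0.9659 and b = amp(|11⟩) = (0.2241 + 0.1294i):
new amp(|10⟩) = (0.491922)·a + (-0.870639i)·b = (0.5878 - 0.1951i)
new amp(|11⟩) = (-0.870639i)·a + (0.491922)·b = (0.1102 - 0.7773i)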